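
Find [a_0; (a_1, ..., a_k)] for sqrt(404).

[20; (10, 40)]

Write x_i = (sqrt(404) + m_i)/d_i with (m_0, d_0) = (0, 1). a_0 = floor(sqrt(404)) = 20, since 20^2 = 400 <= 404 < 441 = 21^2.
Iterate m_{i+1} = d_i*a_i - m_i, d_{i+1} = (404 - m_{i+1}^2)/d_i, a_{i+1} = floor((a_0 + m_{i+1})/d_{i+1}):
  m_1 = 1*20 - 0 = 20, d_1 = (404 - 20^2)/1 = 4/1 = 4, a_1 = floor((20 + 20)/4) = 10.
  m_2 = 4*10 - 20 = 20, d_2 = (404 - 20^2)/4 = 4/4 = 1, a_2 = floor((20 + 20)/1) = 40.
  m_3 = 1*40 - 20 = 20, d_3 = (404 - 20^2)/1 = 4/1 = 4: (m_3, d_3) = (m_1, d_1) = (20, 4), so from here the quotients repeat a_1, a_2; the period length is 2.
Hence the expansion of sqrt(404) is a_0 = 20 followed by the repeating block 10, 40 (period 2).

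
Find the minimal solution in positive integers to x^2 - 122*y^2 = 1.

First expand sqrt(122) as a continued fraction. With x_i = (sqrt(122) + m_i)/d_i and (m_0, d_0) = (0, 1): a_0 = floor(sqrt(122)) = 11, since 11^2 = 121 <= 122 < 144 = 12^2.
Iterate m_{i+1} = d_i*a_i - m_i, d_{i+1} = (122 - m_{i+1}^2)/d_i, a_{i+1} = floor((a_0 + m_{i+1})/d_{i+1}):
  m_1 = 1*11 - 0 = 11, d_1 = (122 - 11^2)/1 = 1/1 = 1, a_1 = floor((11 + 11)/1) = 22.
  m_2 = 1*22 - 11 = 11, d_2 = (122 - 11^2)/1 = 1/1 = 1: (m_2, d_2) = (m_1, d_1) = (11, 1), so from here the quotient a_1 repeats; the period length is 1.
So sqrt(122) = [11; (22)] with period length k = 1.
k is odd, so (p_{k-1}, q_{k-1}) only solves x^2 - 122y^2 = -1 and the fundamental solution of x^2 - 122y^2 = 1 is (p_{2k-1}, q_{2k-1}) = (p_1, q_1); compute convergents through index 1, running through the period twice.
Convergents (p_i = a_i*p_{i-1} + p_{i-2}, q_i = a_i*q_{i-1} + q_{i-2} with p_{-2}=0, p_{-1}=1, q_{-2}=1, q_{-1}=0):
  i=0: a_0=11, p_0 = 11*1 + 0 = 11, q_0 = 11*0 + 1 = 1.
  i=1: a_1=22, p_1 = 22*11 + 1 = 243, q_1 = 22*1 + 0 = 22.
Indeed p_0^2 - 122*q_0^2 = 121 - 122 = -1, not +1.
Check: 243^2 - 122*22^2 = 59049 - 59048 = 1, so (x, y) = (243, 22) solves the equation, and by the theorem it is the least positive solution.

(x, y) = (243, 22)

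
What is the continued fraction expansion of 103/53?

[1; 1, 16, 1, 2]

Run the Euclidean algorithm on 103 and 53; the successive quotients are the partial quotients a_0, a_1, ... (each step inverts the fractional part left over by the previous one):
  103 = 1*53 + 50, so a_0 = 1.
  53 = 1*50 + 3, so a_1 = 1.
  50 = 16*3 + 2, so a_2 = 16.
  3 = 1*2 + 1, so a_3 = 1.
  2 = 2*1 + 0, so a_4 = 2.
The remainder reaches 0 after 5 divisions, so the expansion has 5 partial quotients, read off in order.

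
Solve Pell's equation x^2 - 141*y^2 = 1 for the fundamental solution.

(x, y) = (95, 8)

First expand sqrt(141) as a continued fraction. With x_i = (sqrt(141) + m_i)/d_i and (m_0, d_0) = (0, 1): a_0 = floor(sqrt(141)) = 11, since 11^2 = 121 <= 141 < 144 = 12^2.
Iterate m_{i+1} = d_i*a_i - m_i, d_{i+1} = (141 - m_{i+1}^2)/d_i, a_{i+1} = floor((a_0 + m_{i+1})/d_{i+1}):
  m_1 = 1*11 - 0 = 11, d_1 = (141 - 11^2)/1 = 20/1 = 20, a_1 = floor((11 + 11)/20) = 1.
  m_2 = 20*1 - 11 = 9, d_2 = (141 - 9^2)/20 = 60/20 = 3, a_2 = floor((11 + 9)/3) = 6.
  m_3 = 3*6 - 9 = 9, d_3 = (141 - 9^2)/3 = 60/3 = 20, a_3 = floor((11 + 9)/20) = 1.
  m_4 = 20*1 - 9 = 11, d_4 = (141 - 11^2)/20 = 20/20 = 1, a_4 = floor((11 + 11)/1) = 22.
  m_5 = 1*22 - 11 = 11, d_5 = (141 - 11^2)/1 = 20/1 = 20: (m_5, d_5) = (m_1, d_1) = (11, 20), so from here the quotients repeat a_1, ..., a_4; the period length is 4.
So sqrt(141) = [11; (1, 6, 1, 22)] with period length k = 4.
k is even, so the fundamental solution of x^2 - 141y^2 = 1 is (p_{k-1}, q_{k-1}) = (p_3, q_3); compute convergents through index 3.
Convergents (p_i = a_i*p_{i-1} + p_{i-2}, q_i = a_i*q_{i-1} + q_{i-2} with p_{-2}=0, p_{-1}=1, q_{-2}=1, q_{-1}=0):
  i=0: a_0=11, p_0 = 11*1 + 0 = 11, q_0 = 11*0 + 1 = 1.
  i=1: a_1=1, p_1 = 1*11 + 1 = 12, q_1 = 1*1 + 0 = 1.
  i=2: a_2=6, p_2 = 6*12 + 11 = 83, q_2 = 6*1 + 1 = 7.
  i=3: a_3=1, p_3 = 1*83 + 12 = 95, q_3 = 1*7 + 1 = 8.
Check: 95^2 - 141*8^2 = 9025 - 9024 = 1, so (x, y) = (95, 8) solves the equation, and by the theorem it is the least positive solution.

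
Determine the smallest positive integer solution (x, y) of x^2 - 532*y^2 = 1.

(x, y) = (2588599, 112230)

First expand sqrt(532) as a continued fraction. With x_i = (sqrt(532) + m_i)/d_i and (m_0, d_0) = (0, 1): a_0 = floor(sqrt(532)) = 23, since 23^2 = 529 <= 532 < 576 = 24^2.
Iterate m_{i+1} = d_i*a_i - m_i, d_{i+1} = (532 - m_{i+1}^2)/d_i, a_{i+1} = floor((a_0 + m_{i+1})/d_{i+1}):
  m_1 = 1*23 - 0 = 23, d_1 = (532 - 23^2)/1 = 3/1 = 3, a_1 = floor((23 + 23)/3) = 15.
  m_2 = 3*15 - 23 = 22, d_2 = (532 - 22^2)/3 = 48/3 = 16, a_2 = floor((23 + 22)/16) = 2.
  m_3 = 16*2 - 22 = 10, d_3 = (532 - 10^2)/16 = 432/16 = 27, a_3 = floor((23 + 10)/27) = 1.
  m_4 = 27*1 - 10 = 17, d_4 = (532 - 17^2)/27 = 243/27 = 9, a_4 = floor((23 + 17)/9) = 4.
  m_5 = 9*4 - 17 = 19, d_5 = (532 - 19^2)/9 = 171/9 = 19, a_5 = floor((23 + 19)/19) = 2.
  m_6 = 19*2 - 19 = 19, d_6 = (532 - 19^2)/19 = 171/19 = 9, a_6 = floor((23 + 19)/9) = 4.
  m_7 = 9*4 - 19 = 17, d_7 = (532 - 17^2)/9 = 243/9 = 27, a_7 = floor((23 + 17)/27) = 1.
  m_8 = 27*1 - 17 = 10, d_8 = (532 - 10^2)/27 = 432/27 = 16, a_8 = floor((23 + 10)/16) = 2.
  m_9 = 16*2 - 10 = 22, d_9 = (532 - 22^2)/16 = 48/16 = 3, a_9 = floor((23 + 22)/3) = 15.
  m_10 = 3*15 - 22 = 23, d_10 = (532 - 23^2)/3 = 3/3 = 1, a_10 = floor((23 + 23)/1) = 46.
  m_11 = 1*46 - 23 = 23, d_11 = (532 - 23^2)/1 = 3/1 = 3: (m_11, d_11) = (m_1, d_1) = (23, 3), so from here the quotients repeat a_1, ..., a_10; the period length is 10.
So sqrt(532) = [23; (15, 2, 1, 4, 2, 4, 1, 2, 15, 46)] with period length k = 10.
k is even, so the fundamental solution of x^2 - 532y^2 = 1 is (p_{k-1}, q_{k-1}) = (p_9, q_9); compute convergents through index 9.
Convergents (p_i = a_i*p_{i-1} + p_{i-2}, q_i = a_i*q_{i-1} + q_{i-2} with p_{-2}=0, p_{-1}=1, q_{-2}=1, q_{-1}=0):
  i=0: a_0=23, p_0 = 23*1 + 0 = 23, q_0 = 23*0 + 1 = 1.
  i=1: a_1=15, p_1 = 15*23 + 1 = 346, q_1 = 15*1 + 0 = 15.
  i=2: a_2=2, p_2 = 2*346 + 23 = 715, q_2 = 2*15 + 1 = 31.
  i=3: a_3=1, p_3 = 1*715 + 346 = 1061, q_3 = 1*31 + 15 = 46.
  i=4: a_4=4, p_4 = 4*1061 + 715 = 4959, q_4 = 4*46 + 31 = 215.
  i=5: a_5=2, p_5 = 2*4959 + 1061 = 10979, q_5 = 2*215 + 46 = 476.
  i=6: a_6=4, p_6 = 4*10979 + 4959 = 48875, q_6 = 4*476 + 215 = 2119.
  i=7: a_7=1, p_7 = 1*48875 + 10979 = 59854, q_7 = 1*2119 + 476 = 2595.
  i=8: a_8=2, p_8 = 2*59854 + 48875 = 168583, q_8 = 2*2595 + 2119 = 7309.
  i=9: a_9=15, p_9 = 15*168583 + 59854 = 2588599, q_9 = 15*7309 + 2595 = 112230.
Check: 2588599^2 - 532*112230^2 = 6700844782801 - 6700844782800 = 1, so (x, y) = (2588599, 112230) solves the equation, and by the theorem it is the least positive solution.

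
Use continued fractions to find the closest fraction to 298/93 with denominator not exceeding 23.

16/5

Expand x = 298/93 as a continued fraction with the Euclidean algorithm:
  298 = 3*93 + 19, so a_0 = 3.
  93 = 4*19 + 17, so a_1 = 4.
  19 = 1*17 + 2, so a_2 = 1.
  17 = 8*2 + 1, so a_3 = 8.
  2 = 2*1 + 0, so a_4 = 2.
so x = [3; 4, 1, 8, 2].
Convergents (p_i = a_i*p_{i-1} + p_{i-2}, q_i = a_i*q_{i-1} + q_{i-2} with p_{-2}=0, p_{-1}=1, q_{-2}=1, q_{-1}=0), until the denominator exceeds 23:
  i=0: a_0=3, p_0 = 3*1 + 0 = 3, q_0 = 3*0 + 1 = 1.
  i=1: a_1=4, p_1 = 4*3 + 1 = 13, q_1 = 4*1 + 0 = 4.
  i=2: a_2=1, p_2 = 1*13 + 3 = 16, q_2 = 1*4 + 1 = 5.
  i=3: a_3=8, p_3 = 8*16 + 13 = 141, q_3 = 8*5 + 4 = 44.
q_3 = 44 > 23, so the last convergent with denominator <= 23 is p_2/q_2 = 16/5.
The closest fraction with denominator <= 23 is either p_2/q_2 or the intermediate fraction (k*p_2 + p_1)/(k*q_2 + q_1) with the largest k >= 1 whose denominator stays <= 23; these approach x as k grows, and every other convergent or intermediate fraction in range is farther away.
Largest k: floor((23 - q_1)/q_2) = floor((23 - 4)/5) = 3.
That gives (3*16 + 13)/(3*5 + 4) = 61/19.
Compare the errors: |x - 16/5| = |298*5 - 16*93|/(93*5) = 2/465, and |x - 61/19| = |298*19 - 61*93|/(93*19) = 11/1767.
Cross-multiplying, 2*1767 = 3534 < 5115 = 11*465, so 2/465 is smaller: the convergent 16/5 is closer to x than 61/19.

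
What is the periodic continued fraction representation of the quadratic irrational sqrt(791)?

[28; (8, 56)]

Write x_i = (sqrt(791) + m_i)/d_i with (m_0, d_0) = (0, 1). a_0 = floor(sqrt(791)) = 28, since 28^2 = 784 <= 791 < 841 = 29^2.
Iterate m_{i+1} = d_i*a_i - m_i, d_{i+1} = (791 - m_{i+1}^2)/d_i, a_{i+1} = floor((a_0 + m_{i+1})/d_{i+1}):
  m_1 = 1*28 - 0 = 28, d_1 = (791 - 28^2)/1 = 7/1 = 7, a_1 = floor((28 + 28)/7) = 8.
  m_2 = 7*8 - 28 = 28, d_2 = (791 - 28^2)/7 = 7/7 = 1, a_2 = floor((28 + 28)/1) = 56.
  m_3 = 1*56 - 28 = 28, d_3 = (791 - 28^2)/1 = 7/1 = 7: (m_3, d_3) = (m_1, d_1) = (28, 7), so from here the quotients repeat a_1, a_2; the period length is 2.
Hence the expansion of sqrt(791) is a_0 = 28 followed by the repeating block 8, 56 (period 2).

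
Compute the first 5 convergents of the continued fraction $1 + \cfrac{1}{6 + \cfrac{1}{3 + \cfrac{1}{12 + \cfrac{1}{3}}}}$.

Using the convergent recurrence p_i = a_i*p_{i-1} + p_{i-2}, q_i = a_i*q_{i-1} + q_{i-2} with p_{-2}=0, p_{-1}=1, q_{-2}=1, q_{-1}=0:
  i=0: a_0=1, p_0 = 1*1 + 0 = 1, q_0 = 1*0 + 1 = 1.
  i=1: a_1=6, p_1 = 6*1 + 1 = 7, q_1 = 6*1 + 0 = 6.
  i=2: a_2=3, p_2 = 3*7 + 1 = 22, q_2 = 3*6 + 1 = 19.
  i=3: a_3=12, p_3 = 12*22 + 7 = 271, q_3 = 12*19 + 6 = 234.
  i=4: a_4=3, p_4 = 3*271 + 22 = 835, q_4 = 3*234 + 19 = 721.

1/1, 7/6, 22/19, 271/234, 835/721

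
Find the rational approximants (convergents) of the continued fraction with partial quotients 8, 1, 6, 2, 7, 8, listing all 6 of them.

Using the convergent recurrence p_i = a_i*p_{i-1} + p_{i-2}, q_i = a_i*q_{i-1} + q_{i-2} with p_{-2}=0, p_{-1}=1, q_{-2}=1, q_{-1}=0:
  i=0: a_0=8, p_0 = 8*1 + 0 = 8, q_0 = 8*0 + 1 = 1.
  i=1: a_1=1, p_1 = 1*8 + 1 = 9, q_1 = 1*1 + 0 = 1.
  i=2: a_2=6, p_2 = 6*9 + 8 = 62, q_2 = 6*1 + 1 = 7.
  i=3: a_3=2, p_3 = 2*62 + 9 = 133, q_3 = 2*7 + 1 = 15.
  i=4: a_4=7, p_4 = 7*133 + 62 = 993, q_4 = 7*15 + 7 = 112.
  i=5: a_5=8, p_5 = 8*993 + 133 = 8077, q_5 = 8*112 + 15 = 911.

8/1, 9/1, 62/7, 133/15, 993/112, 8077/911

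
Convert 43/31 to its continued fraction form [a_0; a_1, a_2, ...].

Run the Euclidean algorithm on 43 and 31; the successive quotients are the partial quotients a_0, a_1, ... (each step inverts the fractional part left over by the previous one):
  43 = 1*31 + 12, so a_0 = 1.
  31 = 2*12 + 7, so a_1 = 2.
  12 = 1*7 + 5, so a_2 = 1.
  7 = 1*5 + 2, so a_3 = 1.
  5 = 2*2 + 1, so a_4 = 2.
  2 = 2*1 + 0, so a_5 = 2.
The remainder reaches 0 after 6 divisions, so the expansion has 6 partial quotients, read off in order.

[1; 2, 1, 1, 2, 2]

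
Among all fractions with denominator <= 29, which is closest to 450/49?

Expand x = 450/49 as a continued fraction with the Euclidean algorithm:
  450 = 9*49 + 9, so a_0 = 9.
  49 = 5*9 + 4, so a_1 = 5.
  9 = 2*4 + 1, so a_2 = 2.
  4 = 4*1 + 0, so a_3 = 4.
so x = [9; 5, 2, 4].
Convergents (p_i = a_i*p_{i-1} + p_{i-2}, q_i = a_i*q_{i-1} + q_{i-2} with p_{-2}=0, p_{-1}=1, q_{-2}=1, q_{-1}=0), until the denominator exceeds 29:
  i=0: a_0=9, p_0 = 9*1 + 0 = 9, q_0 = 9*0 + 1 = 1.
  i=1: a_1=5, p_1 = 5*9 + 1 = 46, q_1 = 5*1 + 0 = 5.
  i=2: a_2=2, p_2 = 2*46 + 9 = 101, q_2 = 2*5 + 1 = 11.
  i=3: a_3=4, p_3 = 4*101 + 46 = 450, q_3 = 4*11 + 5 = 49.
q_3 = 49 > 29, so the last convergent with denominator <= 29 is p_2/q_2 = 101/11.
The closest fraction with denominator <= 29 is either p_2/q_2 or the intermediate fraction (k*p_2 + p_1)/(k*q_2 + q_1) with the largest k >= 1 whose denominator stays <= 29; these approach x as k grows, and every other convergent or intermediate fraction in range is farther away.
Largest k: floor((29 - q_1)/q_2) = floor((29 - 5)/11) = 2.
That gives (2*101 + 46)/(2*11 + 5) = 248/27.
Compare the errors: |x - 101/11| = |450*11 - 101*49|/(49*11) = 1/539, and |x - 248/27| = |450*27 - 248*49|/(49*27) = 2/1323.
Cross-multiplying, 2*539 = 1078 < 1323 = 1*1323, so 2/1323 is smaller: the intermediate fraction 248/27 is closer to x than 101/11.

248/27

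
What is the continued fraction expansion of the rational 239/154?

Run the Euclidean algorithm on 239 and 154; the successive quotients are the partial quotients a_0, a_1, ... (each step inverts the fractional part left over by the previous one):
  239 = 1*154 + 85, so a_0 = 1.
  154 = 1*85 + 69, so a_1 = 1.
  85 = 1*69 + 16, so a_2 = 1.
  69 = 4*16 + 5, so a_3 = 4.
  16 = 3*5 + 1, so a_4 = 3.
  5 = 5*1 + 0, so a_5 = 5.
The remainder reaches 0 after 6 divisions, so the expansion has 6 partial quotients, read off in order.

[1; 1, 1, 4, 3, 5]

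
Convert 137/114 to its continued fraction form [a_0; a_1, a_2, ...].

[1; 4, 1, 22]

Run the Euclidean algorithm on 137 and 114; the successive quotients are the partial quotients a_0, a_1, ... (each step inverts the fractional part left over by the previous one):
  137 = 1*114 + 23, so a_0 = 1.
  114 = 4*23 + 22, so a_1 = 4.
  23 = 1*22 + 1, so a_2 = 1.
  22 = 22*1 + 0, so a_3 = 22.
The remainder reaches 0 after 4 divisions, so the expansion has 4 partial quotients, read off in order.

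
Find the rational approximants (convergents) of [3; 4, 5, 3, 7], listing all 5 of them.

3/1, 13/4, 68/21, 217/67, 1587/490

Using the convergent recurrence p_i = a_i*p_{i-1} + p_{i-2}, q_i = a_i*q_{i-1} + q_{i-2} with p_{-2}=0, p_{-1}=1, q_{-2}=1, q_{-1}=0:
  i=0: a_0=3, p_0 = 3*1 + 0 = 3, q_0 = 3*0 + 1 = 1.
  i=1: a_1=4, p_1 = 4*3 + 1 = 13, q_1 = 4*1 + 0 = 4.
  i=2: a_2=5, p_2 = 5*13 + 3 = 68, q_2 = 5*4 + 1 = 21.
  i=3: a_3=3, p_3 = 3*68 + 13 = 217, q_3 = 3*21 + 4 = 67.
  i=4: a_4=7, p_4 = 7*217 + 68 = 1587, q_4 = 7*67 + 21 = 490.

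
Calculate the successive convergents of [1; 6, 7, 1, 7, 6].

1/1, 7/6, 50/43, 57/49, 449/386, 2751/2365

Using the convergent recurrence p_i = a_i*p_{i-1} + p_{i-2}, q_i = a_i*q_{i-1} + q_{i-2} with p_{-2}=0, p_{-1}=1, q_{-2}=1, q_{-1}=0:
  i=0: a_0=1, p_0 = 1*1 + 0 = 1, q_0 = 1*0 + 1 = 1.
  i=1: a_1=6, p_1 = 6*1 + 1 = 7, q_1 = 6*1 + 0 = 6.
  i=2: a_2=7, p_2 = 7*7 + 1 = 50, q_2 = 7*6 + 1 = 43.
  i=3: a_3=1, p_3 = 1*50 + 7 = 57, q_3 = 1*43 + 6 = 49.
  i=4: a_4=7, p_4 = 7*57 + 50 = 449, q_4 = 7*49 + 43 = 386.
  i=5: a_5=6, p_5 = 6*449 + 57 = 2751, q_5 = 6*386 + 49 = 2365.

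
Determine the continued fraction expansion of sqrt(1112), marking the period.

Write x_i = (sqrt(1112) + m_i)/d_i with (m_0, d_0) = (0, 1). a_0 = floor(sqrt(1112)) = 33, since 33^2 = 1089 <= 1112 < 1156 = 34^2.
Iterate m_{i+1} = d_i*a_i - m_i, d_{i+1} = (1112 - m_{i+1}^2)/d_i, a_{i+1} = floor((a_0 + m_{i+1})/d_{i+1}):
  m_1 = 1*33 - 0 = 33, d_1 = (1112 - 33^2)/1 = 23/1 = 23, a_1 = floor((33 + 33)/23) = 2.
  m_2 = 23*2 - 33 = 13, d_2 = (1112 - 13^2)/23 = 943/23 = 41, a_2 = floor((33 + 13)/41) = 1.
  m_3 = 41*1 - 13 = 28, d_3 = (1112 - 28^2)/41 = 328/41 = 8, a_3 = floor((33 + 28)/8) = 7.
  m_4 = 8*7 - 28 = 28, d_4 = (1112 - 28^2)/8 = 328/8 = 41, a_4 = floor((33 + 28)/41) = 1.
  m_5 = 41*1 - 28 = 13, d_5 = (1112 - 13^2)/41 = 943/41 = 23, a_5 = floor((33 + 13)/23) = 2.
  m_6 = 23*2 - 13 = 33, d_6 = (1112 - 33^2)/23 = 23/23 = 1, a_6 = floor((33 + 33)/1) = 66.
  m_7 = 1*66 - 33 = 33, d_7 = (1112 - 33^2)/1 = 23/1 = 23: (m_7, d_7) = (m_1, d_1) = (33, 23), so from here the quotients repeat a_1, ..., a_6; the period length is 6.
Hence the expansion of sqrt(1112) is a_0 = 33 followed by the repeating block 2, 1, 7, 1, 2, 66 (period 6).

[33; (2, 1, 7, 1, 2, 66)]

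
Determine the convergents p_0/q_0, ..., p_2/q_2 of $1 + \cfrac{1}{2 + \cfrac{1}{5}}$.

1/1, 3/2, 16/11

Using the convergent recurrence p_i = a_i*p_{i-1} + p_{i-2}, q_i = a_i*q_{i-1} + q_{i-2} with p_{-2}=0, p_{-1}=1, q_{-2}=1, q_{-1}=0:
  i=0: a_0=1, p_0 = 1*1 + 0 = 1, q_0 = 1*0 + 1 = 1.
  i=1: a_1=2, p_1 = 2*1 + 1 = 3, q_1 = 2*1 + 0 = 2.
  i=2: a_2=5, p_2 = 5*3 + 1 = 16, q_2 = 5*2 + 1 = 11.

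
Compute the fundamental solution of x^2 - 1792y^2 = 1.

(x, y) = (127, 3)

First expand sqrt(1792) as a continued fraction. With x_i = (sqrt(1792) + m_i)/d_i and (m_0, d_0) = (0, 1): a_0 = floor(sqrt(1792)) = 42, since 42^2 = 1764 <= 1792 < 1849 = 43^2.
Iterate m_{i+1} = d_i*a_i - m_i, d_{i+1} = (1792 - m_{i+1}^2)/d_i, a_{i+1} = floor((a_0 + m_{i+1})/d_{i+1}):
  m_1 = 1*42 - 0 = 42, d_1 = (1792 - 42^2)/1 = 28/1 = 28, a_1 = floor((42 + 42)/28) = 3.
  m_2 = 28*3 - 42 = 42, d_2 = (1792 - 42^2)/28 = 28/28 = 1, a_2 = floor((42 + 42)/1) = 84.
  m_3 = 1*84 - 42 = 42, d_3 = (1792 - 42^2)/1 = 28/1 = 28: (m_3, d_3) = (m_1, d_1) = (42, 28), so from here the quotients repeat a_1, a_2; the period length is 2.
So sqrt(1792) = [42; (3, 84)] with period length k = 2.
k is even, so the fundamental solution of x^2 - 1792y^2 = 1 is (p_{k-1}, q_{k-1}) = (p_1, q_1); compute convergents through index 1.
Convergents (p_i = a_i*p_{i-1} + p_{i-2}, q_i = a_i*q_{i-1} + q_{i-2} with p_{-2}=0, p_{-1}=1, q_{-2}=1, q_{-1}=0):
  i=0: a_0=42, p_0 = 42*1 + 0 = 42, q_0 = 42*0 + 1 = 1.
  i=1: a_1=3, p_1 = 3*42 + 1 = 127, q_1 = 3*1 + 0 = 3.
Check: 127^2 - 1792*3^2 = 16129 - 16128 = 1, so (x, y) = (127, 3) solves the equation, and by the theorem it is the least positive solution.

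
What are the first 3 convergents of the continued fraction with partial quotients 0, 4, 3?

0/1, 1/4, 3/13

Using the convergent recurrence p_i = a_i*p_{i-1} + p_{i-2}, q_i = a_i*q_{i-1} + q_{i-2} with p_{-2}=0, p_{-1}=1, q_{-2}=1, q_{-1}=0:
  i=0: a_0=0, p_0 = 0*1 + 0 = 0, q_0 = 0*0 + 1 = 1.
  i=1: a_1=4, p_1 = 4*0 + 1 = 1, q_1 = 4*1 + 0 = 4.
  i=2: a_2=3, p_2 = 3*1 + 0 = 3, q_2 = 3*4 + 1 = 13.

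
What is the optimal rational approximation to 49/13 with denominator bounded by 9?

Expand x = 49/13 as a continued fraction with the Euclidean algorithm:
  49 = 3*13 + 10, so a_0 = 3.
  13 = 1*10 + 3, so a_1 = 1.
  10 = 3*3 + 1, so a_2 = 3.
  3 = 3*1 + 0, so a_3 = 3.
so x = [3; 1, 3, 3].
Convergents (p_i = a_i*p_{i-1} + p_{i-2}, q_i = a_i*q_{i-1} + q_{i-2} with p_{-2}=0, p_{-1}=1, q_{-2}=1, q_{-1}=0), until the denominator exceeds 9:
  i=0: a_0=3, p_0 = 3*1 + 0 = 3, q_0 = 3*0 + 1 = 1.
  i=1: a_1=1, p_1 = 1*3 + 1 = 4, q_1 = 1*1 + 0 = 1.
  i=2: a_2=3, p_2 = 3*4 + 3 = 15, q_2 = 3*1 + 1 = 4.
  i=3: a_3=3, p_3 = 3*15 + 4 = 49, q_3 = 3*4 + 1 = 13.
q_3 = 13 > 9, so the last convergent with denominator <= 9 is p_2/q_2 = 15/4.
The closest fraction with denominator <= 9 is either p_2/q_2 or the intermediate fraction (k*p_2 + p_1)/(k*q_2 + q_1) with the largest k >= 1 whose denominator stays <= 9; these approach x as k grows, and every other convergent or intermediate fraction in range is farther away.
Largest k: floor((9 - q_1)/q_2) = floor((9 - 1)/4) = 2.
That gives (2*15 + 4)/(2*4 + 1) = 34/9.
Compare the errors: |x - 15/4| = |49*4 - 15*13|/(13*4) = 1/52, and |x - 34/9| = |49*9 - 34*13|/(13*9) = 1/117.
Cross-multiplying, 1*52 = 52 < 117 = 1*117, so 1/117 is smaller: the intermediate fraction 34/9 is closer to x than 15/4.

34/9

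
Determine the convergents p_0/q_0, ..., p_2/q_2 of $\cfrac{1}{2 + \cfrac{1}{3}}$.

Using the convergent recurrence p_i = a_i*p_{i-1} + p_{i-2}, q_i = a_i*q_{i-1} + q_{i-2} with p_{-2}=0, p_{-1}=1, q_{-2}=1, q_{-1}=0:
  i=0: a_0=0, p_0 = 0*1 + 0 = 0, q_0 = 0*0 + 1 = 1.
  i=1: a_1=2, p_1 = 2*0 + 1 = 1, q_1 = 2*1 + 0 = 2.
  i=2: a_2=3, p_2 = 3*1 + 0 = 3, q_2 = 3*2 + 1 = 7.

0/1, 1/2, 3/7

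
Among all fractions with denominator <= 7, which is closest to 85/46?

13/7

Expand x = 85/46 as a continued fraction with the Euclidean algorithm:
  85 = 1*46 + 39, so a_0 = 1.
  46 = 1*39 + 7, so a_1 = 1.
  39 = 5*7 + 4, so a_2 = 5.
  7 = 1*4 + 3, so a_3 = 1.
  4 = 1*3 + 1, so a_4 = 1.
  3 = 3*1 + 0, so a_5 = 3.
so x = [1; 1, 5, 1, 1, 3].
Convergents (p_i = a_i*p_{i-1} + p_{i-2}, q_i = a_i*q_{i-1} + q_{i-2} with p_{-2}=0, p_{-1}=1, q_{-2}=1, q_{-1}=0), until the denominator exceeds 7:
  i=0: a_0=1, p_0 = 1*1 + 0 = 1, q_0 = 1*0 + 1 = 1.
  i=1: a_1=1, p_1 = 1*1 + 1 = 2, q_1 = 1*1 + 0 = 1.
  i=2: a_2=5, p_2 = 5*2 + 1 = 11, q_2 = 5*1 + 1 = 6.
  i=3: a_3=1, p_3 = 1*11 + 2 = 13, q_3 = 1*6 + 1 = 7.
  i=4: a_4=1, p_4 = 1*13 + 11 = 24, q_4 = 1*7 + 6 = 13.
q_4 = 13 > 7, so the last convergent with denominator <= 7 is p_3/q_3 = 13/7.
The closest fraction with denominator <= 7 is either p_3/q_3 or the intermediate fraction (k*p_3 + p_2)/(k*q_3 + q_2) with the largest k >= 1 whose denominator stays <= 7; these approach x as k grows, and every other convergent or intermediate fraction in range is farther away.
Largest k: floor((7 - q_2)/q_3) = floor((7 - 6)/7) = 0.
Since k = 0, no intermediate fraction beyond p_3/q_3 has denominator <= 7, so the convergent 13/7 is the closest (its error is |85*7 - 13*46|/(46*7) = 3/322).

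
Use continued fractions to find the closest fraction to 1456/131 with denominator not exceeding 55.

Expand x = 1456/131 as a continued fraction with the Euclidean algorithm:
  1456 = 11*131 + 15, so a_0 = 11.
  131 = 8*15 + 11, so a_1 = 8.
  15 = 1*11 + 4, so a_2 = 1.
  11 = 2*4 + 3, so a_3 = 2.
  4 = 1*3 + 1, so a_4 = 1.
  3 = 3*1 + 0, so a_5 = 3.
so x = [11; 8, 1, 2, 1, 3].
Convergents (p_i = a_i*p_{i-1} + p_{i-2}, q_i = a_i*q_{i-1} + q_{i-2} with p_{-2}=0, p_{-1}=1, q_{-2}=1, q_{-1}=0), until the denominator exceeds 55:
  i=0: a_0=11, p_0 = 11*1 + 0 = 11, q_0 = 11*0 + 1 = 1.
  i=1: a_1=8, p_1 = 8*11 + 1 = 89, q_1 = 8*1 + 0 = 8.
  i=2: a_2=1, p_2 = 1*89 + 11 = 100, q_2 = 1*8 + 1 = 9.
  i=3: a_3=2, p_3 = 2*100 + 89 = 289, q_3 = 2*9 + 8 = 26.
  i=4: a_4=1, p_4 = 1*289 + 100 = 389, q_4 = 1*26 + 9 = 35.
  i=5: a_5=3, p_5 = 3*389 + 289 = 1456, q_5 = 3*35 + 26 = 131.
q_5 = 131 > 55, so the last convergent with denominator <= 55 is p_4/q_4 = 389/35.
The closest fraction with denominator <= 55 is either p_4/q_4 or the intermediate fraction (k*p_4 + p_3)/(k*q_4 + q_3) with the largest k >= 1 whose denominator stays <= 55; these approach x as k grows, and every other convergent or intermediate fraction in range is farther away.
Largest k: floor((55 - q_3)/q_4) = floor((55 - 26)/35) = 0.
Since k = 0, no intermediate fraction beyond p_4/q_4 has denominator <= 55, so the convergent 389/35 is the closest (its error is |1456*35 - 389*131|/(131*35) = 1/4585).

389/35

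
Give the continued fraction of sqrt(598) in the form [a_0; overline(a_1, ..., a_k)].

[24; overline(2, 4, 1, 15, 2, 15, 1, 4, 2, 48)]

Write x_i = (sqrt(598) + m_i)/d_i with (m_0, d_0) = (0, 1). a_0 = floor(sqrt(598)) = 24, since 24^2 = 576 <= 598 < 625 = 25^2.
Iterate m_{i+1} = d_i*a_i - m_i, d_{i+1} = (598 - m_{i+1}^2)/d_i, a_{i+1} = floor((a_0 + m_{i+1})/d_{i+1}):
  m_1 = 1*24 - 0 = 24, d_1 = (598 - 24^2)/1 = 22/1 = 22, a_1 = floor((24 + 24)/22) = 2.
  m_2 = 22*2 - 24 = 20, d_2 = (598 - 20^2)/22 = 198/22 = 9, a_2 = floor((24 + 20)/9) = 4.
  m_3 = 9*4 - 20 = 16, d_3 = (598 - 16^2)/9 = 342/9 = 38, a_3 = floor((24 + 16)/38) = 1.
  m_4 = 38*1 - 16 = 22, d_4 = (598 - 22^2)/38 = 114/38 = 3, a_4 = floor((24 + 22)/3) = 15.
  m_5 = 3*15 - 22 = 23, d_5 = (598 - 23^2)/3 = 69/3 = 23, a_5 = floor((24 + 23)/23) = 2.
  m_6 = 23*2 - 23 = 23, d_6 = (598 - 23^2)/23 = 69/23 = 3, a_6 = floor((24 + 23)/3) = 15.
  m_7 = 3*15 - 23 = 22, d_7 = (598 - 22^2)/3 = 114/3 = 38, a_7 = floor((24 + 22)/38) = 1.
  m_8 = 38*1 - 22 = 16, d_8 = (598 - 16^2)/38 = 342/38 = 9, a_8 = floor((24 + 16)/9) = 4.
  m_9 = 9*4 - 16 = 20, d_9 = (598 - 20^2)/9 = 198/9 = 22, a_9 = floor((24 + 20)/22) = 2.
  m_10 = 22*2 - 20 = 24, d_10 = (598 - 24^2)/22 = 22/22 = 1, a_10 = floor((24 + 24)/1) = 48.
  m_11 = 1*48 - 24 = 24, d_11 = (598 - 24^2)/1 = 22/1 = 22: (m_11, d_11) = (m_1, d_1) = (24, 22), so from here the quotients repeat a_1, ..., a_10; the period length is 10.
Hence the expansion of sqrt(598) is a_0 = 24 followed by the repeating block 2, 4, 1, 15, 2, 15, 1, 4, 2, 48 (period 10).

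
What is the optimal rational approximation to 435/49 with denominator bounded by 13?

71/8

Expand x = 435/49 as a continued fraction with the Euclidean algorithm:
  435 = 8*49 + 43, so a_0 = 8.
  49 = 1*43 + 6, so a_1 = 1.
  43 = 7*6 + 1, so a_2 = 7.
  6 = 6*1 + 0, so a_3 = 6.
so x = [8; 1, 7, 6].
Convergents (p_i = a_i*p_{i-1} + p_{i-2}, q_i = a_i*q_{i-1} + q_{i-2} with p_{-2}=0, p_{-1}=1, q_{-2}=1, q_{-1}=0), until the denominator exceeds 13:
  i=0: a_0=8, p_0 = 8*1 + 0 = 8, q_0 = 8*0 + 1 = 1.
  i=1: a_1=1, p_1 = 1*8 + 1 = 9, q_1 = 1*1 + 0 = 1.
  i=2: a_2=7, p_2 = 7*9 + 8 = 71, q_2 = 7*1 + 1 = 8.
  i=3: a_3=6, p_3 = 6*71 + 9 = 435, q_3 = 6*8 + 1 = 49.
q_3 = 49 > 13, so the last convergent with denominator <= 13 is p_2/q_2 = 71/8.
The closest fraction with denominator <= 13 is either p_2/q_2 or the intermediate fraction (k*p_2 + p_1)/(k*q_2 + q_1) with the largest k >= 1 whose denominator stays <= 13; these approach x as k grows, and every other convergent or intermediate fraction in range is farther away.
Largest k: floor((13 - q_1)/q_2) = floor((13 - 1)/8) = 1.
That gives (1*71 + 9)/(1*8 + 1) = 80/9.
Compare the errors: |x - 71/8| = |435*8 - 71*49|/(49*8) = 1/392, and |x - 80/9| = |435*9 - 80*49|/(49*9) = 5/441.
Cross-multiplying, 1*441 = 441 < 1960 = 5*392, so 1/392 is smaller: the convergent 71/8 is closer to x than 80/9.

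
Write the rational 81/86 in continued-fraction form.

[0; 1, 16, 5]

Run the Euclidean algorithm on 81 and 86; the successive quotients are the partial quotients a_0, a_1, ... (each step inverts the fractional part left over by the previous one):
  81 = 0*86 + 81, so a_0 = 0.
  86 = 1*81 + 5, so a_1 = 1.
  81 = 16*5 + 1, so a_2 = 16.
  5 = 5*1 + 0, so a_3 = 5.
The remainder reaches 0 after 4 divisions, so the expansion has 4 partial quotients, read off in order.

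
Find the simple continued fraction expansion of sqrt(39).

[6; (4, 12)]

Write x_i = (sqrt(39) + m_i)/d_i with (m_0, d_0) = (0, 1). a_0 = floor(sqrt(39)) = 6, since 6^2 = 36 <= 39 < 49 = 7^2.
Iterate m_{i+1} = d_i*a_i - m_i, d_{i+1} = (39 - m_{i+1}^2)/d_i, a_{i+1} = floor((a_0 + m_{i+1})/d_{i+1}):
  m_1 = 1*6 - 0 = 6, d_1 = (39 - 6^2)/1 = 3/1 = 3, a_1 = floor((6 + 6)/3) = 4.
  m_2 = 3*4 - 6 = 6, d_2 = (39 - 6^2)/3 = 3/3 = 1, a_2 = floor((6 + 6)/1) = 12.
  m_3 = 1*12 - 6 = 6, d_3 = (39 - 6^2)/1 = 3/1 = 3: (m_3, d_3) = (m_1, d_1) = (6, 3), so from here the quotients repeat a_1, a_2; the period length is 2.
Hence the expansion of sqrt(39) is a_0 = 6 followed by the repeating block 4, 12 (period 2).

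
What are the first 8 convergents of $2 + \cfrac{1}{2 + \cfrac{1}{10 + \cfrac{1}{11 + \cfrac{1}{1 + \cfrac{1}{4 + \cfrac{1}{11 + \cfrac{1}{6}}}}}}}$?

2/1, 5/2, 52/21, 577/233, 629/254, 3093/1249, 34652/13993, 211005/85207

Using the convergent recurrence p_i = a_i*p_{i-1} + p_{i-2}, q_i = a_i*q_{i-1} + q_{i-2} with p_{-2}=0, p_{-1}=1, q_{-2}=1, q_{-1}=0:
  i=0: a_0=2, p_0 = 2*1 + 0 = 2, q_0 = 2*0 + 1 = 1.
  i=1: a_1=2, p_1 = 2*2 + 1 = 5, q_1 = 2*1 + 0 = 2.
  i=2: a_2=10, p_2 = 10*5 + 2 = 52, q_2 = 10*2 + 1 = 21.
  i=3: a_3=11, p_3 = 11*52 + 5 = 577, q_3 = 11*21 + 2 = 233.
  i=4: a_4=1, p_4 = 1*577 + 52 = 629, q_4 = 1*233 + 21 = 254.
  i=5: a_5=4, p_5 = 4*629 + 577 = 3093, q_5 = 4*254 + 233 = 1249.
  i=6: a_6=11, p_6 = 11*3093 + 629 = 34652, q_6 = 11*1249 + 254 = 13993.
  i=7: a_7=6, p_7 = 6*34652 + 3093 = 211005, q_7 = 6*13993 + 1249 = 85207.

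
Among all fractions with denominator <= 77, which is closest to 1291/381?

227/67

Expand x = 1291/381 as a continued fraction with the Euclidean algorithm:
  1291 = 3*381 + 148, so a_0 = 3.
  381 = 2*148 + 85, so a_1 = 2.
  148 = 1*85 + 63, so a_2 = 1.
  85 = 1*63 + 22, so a_3 = 1.
  63 = 2*22 + 19, so a_4 = 2.
  22 = 1*19 + 3, so a_5 = 1.
  19 = 6*3 + 1, so a_6 = 6.
  3 = 3*1 + 0, so a_7 = 3.
so x = [3; 2, 1, 1, 2, 1, 6, 3].
Convergents (p_i = a_i*p_{i-1} + p_{i-2}, q_i = a_i*q_{i-1} + q_{i-2} with p_{-2}=0, p_{-1}=1, q_{-2}=1, q_{-1}=0), until the denominator exceeds 77:
  i=0: a_0=3, p_0 = 3*1 + 0 = 3, q_0 = 3*0 + 1 = 1.
  i=1: a_1=2, p_1 = 2*3 + 1 = 7, q_1 = 2*1 + 0 = 2.
  i=2: a_2=1, p_2 = 1*7 + 3 = 10, q_2 = 1*2 + 1 = 3.
  i=3: a_3=1, p_3 = 1*10 + 7 = 17, q_3 = 1*3 + 2 = 5.
  i=4: a_4=2, p_4 = 2*17 + 10 = 44, q_4 = 2*5 + 3 = 13.
  i=5: a_5=1, p_5 = 1*44 + 17 = 61, q_5 = 1*13 + 5 = 18.
  i=6: a_6=6, p_6 = 6*61 + 44 = 410, q_6 = 6*18 + 13 = 121.
q_6 = 121 > 77, so the last convergent with denominator <= 77 is p_5/q_5 = 61/18.
The closest fraction with denominator <= 77 is either p_5/q_5 or the intermediate fraction (k*p_5 + p_4)/(k*q_5 + q_4) with the largest k >= 1 whose denominator stays <= 77; these approach x as k grows, and every other convergent or intermediate fraction in range is farther away.
Largest k: floor((77 - q_4)/q_5) = floor((77 - 13)/18) = 3.
That gives (3*61 + 44)/(3*18 + 13) = 227/67.
Compare the errors: |x - 61/18| = |1291*18 - 61*381|/(381*18) = 3/6858, and |x - 227/67| = |1291*67 - 227*381|/(381*67) = 10/25527.
Cross-multiplying, 10*6858 = 68580 < 76581 = 3*25527, so 10/25527 is smaller: the intermediate fraction 227/67 is closer to x than 61/18.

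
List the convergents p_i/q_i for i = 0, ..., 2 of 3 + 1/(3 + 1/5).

3/1, 10/3, 53/16

Using the convergent recurrence p_i = a_i*p_{i-1} + p_{i-2}, q_i = a_i*q_{i-1} + q_{i-2} with p_{-2}=0, p_{-1}=1, q_{-2}=1, q_{-1}=0:
  i=0: a_0=3, p_0 = 3*1 + 0 = 3, q_0 = 3*0 + 1 = 1.
  i=1: a_1=3, p_1 = 3*3 + 1 = 10, q_1 = 3*1 + 0 = 3.
  i=2: a_2=5, p_2 = 5*10 + 3 = 53, q_2 = 5*3 + 1 = 16.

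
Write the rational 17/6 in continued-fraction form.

Run the Euclidean algorithm on 17 and 6; the successive quotients are the partial quotients a_0, a_1, ... (each step inverts the fractional part left over by the previous one):
  17 = 2*6 + 5, so a_0 = 2.
  6 = 1*5 + 1, so a_1 = 1.
  5 = 5*1 + 0, so a_2 = 5.
The remainder reaches 0 after 3 divisions, so the expansion has 3 partial quotients, read off in order.

[2; 1, 5]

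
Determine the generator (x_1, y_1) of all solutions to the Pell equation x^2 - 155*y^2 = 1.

(x, y) = (249, 20)

First expand sqrt(155) as a continued fraction. With x_i = (sqrt(155) + m_i)/d_i and (m_0, d_0) = (0, 1): a_0 = floor(sqrt(155)) = 12, since 12^2 = 144 <= 155 < 169 = 13^2.
Iterate m_{i+1} = d_i*a_i - m_i, d_{i+1} = (155 - m_{i+1}^2)/d_i, a_{i+1} = floor((a_0 + m_{i+1})/d_{i+1}):
  m_1 = 1*12 - 0 = 12, d_1 = (155 - 12^2)/1 = 11/1 = 11, a_1 = floor((12 + 12)/11) = 2.
  m_2 = 11*2 - 12 = 10, d_2 = (155 - 10^2)/11 = 55/11 = 5, a_2 = floor((12 + 10)/5) = 4.
  m_3 = 5*4 - 10 = 10, d_3 = (155 - 10^2)/5 = 55/5 = 11, a_3 = floor((12 + 10)/11) = 2.
  m_4 = 11*2 - 10 = 12, d_4 = (155 - 12^2)/11 = 11/11 = 1, a_4 = floor((12 + 12)/1) = 24.
  m_5 = 1*24 - 12 = 12, d_5 = (155 - 12^2)/1 = 11/1 = 11: (m_5, d_5) = (m_1, d_1) = (12, 11), so from here the quotients repeat a_1, ..., a_4; the period length is 4.
So sqrt(155) = [12; (2, 4, 2, 24)] with period length k = 4.
k is even, so the fundamental solution of x^2 - 155y^2 = 1 is (p_{k-1}, q_{k-1}) = (p_3, q_3); compute convergents through index 3.
Convergents (p_i = a_i*p_{i-1} + p_{i-2}, q_i = a_i*q_{i-1} + q_{i-2} with p_{-2}=0, p_{-1}=1, q_{-2}=1, q_{-1}=0):
  i=0: a_0=12, p_0 = 12*1 + 0 = 12, q_0 = 12*0 + 1 = 1.
  i=1: a_1=2, p_1 = 2*12 + 1 = 25, q_1 = 2*1 + 0 = 2.
  i=2: a_2=4, p_2 = 4*25 + 12 = 112, q_2 = 4*2 + 1 = 9.
  i=3: a_3=2, p_3 = 2*112 + 25 = 249, q_3 = 2*9 + 2 = 20.
Check: 249^2 - 155*20^2 = 62001 - 62000 = 1, so (x, y) = (249, 20) solves the equation, and by the theorem it is the least positive solution.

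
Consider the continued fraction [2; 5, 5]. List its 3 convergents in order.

2/1, 11/5, 57/26

Using the convergent recurrence p_i = a_i*p_{i-1} + p_{i-2}, q_i = a_i*q_{i-1} + q_{i-2} with p_{-2}=0, p_{-1}=1, q_{-2}=1, q_{-1}=0:
  i=0: a_0=2, p_0 = 2*1 + 0 = 2, q_0 = 2*0 + 1 = 1.
  i=1: a_1=5, p_1 = 5*2 + 1 = 11, q_1 = 5*1 + 0 = 5.
  i=2: a_2=5, p_2 = 5*11 + 2 = 57, q_2 = 5*5 + 1 = 26.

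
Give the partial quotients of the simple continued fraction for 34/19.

[1; 1, 3, 1, 3]

Run the Euclidean algorithm on 34 and 19; the successive quotients are the partial quotients a_0, a_1, ... (each step inverts the fractional part left over by the previous one):
  34 = 1*19 + 15, so a_0 = 1.
  19 = 1*15 + 4, so a_1 = 1.
  15 = 3*4 + 3, so a_2 = 3.
  4 = 1*3 + 1, so a_3 = 1.
  3 = 3*1 + 0, so a_4 = 3.
The remainder reaches 0 after 5 divisions, so the expansion has 5 partial quotients, read off in order.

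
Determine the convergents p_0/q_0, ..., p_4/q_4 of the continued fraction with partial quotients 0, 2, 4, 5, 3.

0/1, 1/2, 4/9, 21/47, 67/150

Using the convergent recurrence p_i = a_i*p_{i-1} + p_{i-2}, q_i = a_i*q_{i-1} + q_{i-2} with p_{-2}=0, p_{-1}=1, q_{-2}=1, q_{-1}=0:
  i=0: a_0=0, p_0 = 0*1 + 0 = 0, q_0 = 0*0 + 1 = 1.
  i=1: a_1=2, p_1 = 2*0 + 1 = 1, q_1 = 2*1 + 0 = 2.
  i=2: a_2=4, p_2 = 4*1 + 0 = 4, q_2 = 4*2 + 1 = 9.
  i=3: a_3=5, p_3 = 5*4 + 1 = 21, q_3 = 5*9 + 2 = 47.
  i=4: a_4=3, p_4 = 3*21 + 4 = 67, q_4 = 3*47 + 9 = 150.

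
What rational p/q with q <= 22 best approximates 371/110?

27/8

Expand x = 371/110 as a continued fraction with the Euclidean algorithm:
  371 = 3*110 + 41, so a_0 = 3.
  110 = 2*41 + 28, so a_1 = 2.
  41 = 1*28 + 13, so a_2 = 1.
  28 = 2*13 + 2, so a_3 = 2.
  13 = 6*2 + 1, so a_4 = 6.
  2 = 2*1 + 0, so a_5 = 2.
so x = [3; 2, 1, 2, 6, 2].
Convergents (p_i = a_i*p_{i-1} + p_{i-2}, q_i = a_i*q_{i-1} + q_{i-2} with p_{-2}=0, p_{-1}=1, q_{-2}=1, q_{-1}=0), until the denominator exceeds 22:
  i=0: a_0=3, p_0 = 3*1 + 0 = 3, q_0 = 3*0 + 1 = 1.
  i=1: a_1=2, p_1 = 2*3 + 1 = 7, q_1 = 2*1 + 0 = 2.
  i=2: a_2=1, p_2 = 1*7 + 3 = 10, q_2 = 1*2 + 1 = 3.
  i=3: a_3=2, p_3 = 2*10 + 7 = 27, q_3 = 2*3 + 2 = 8.
  i=4: a_4=6, p_4 = 6*27 + 10 = 172, q_4 = 6*8 + 3 = 51.
q_4 = 51 > 22, so the last convergent with denominator <= 22 is p_3/q_3 = 27/8.
The closest fraction with denominator <= 22 is either p_3/q_3 or the intermediate fraction (k*p_3 + p_2)/(k*q_3 + q_2) with the largest k >= 1 whose denominator stays <= 22; these approach x as k grows, and every other convergent or intermediate fraction in range is farther away.
Largest k: floor((22 - q_2)/q_3) = floor((22 - 3)/8) = 2.
That gives (2*27 + 10)/(2*8 + 3) = 64/19.
Compare the errors: |x - 27/8| = |371*8 - 27*110|/(110*8) = 2/880, and |x - 64/19| = |371*19 - 64*110|/(110*19) = 9/2090.
Cross-multiplying, 2*2090 = 4180 < 7920 = 9*880, so 2/880 is smaller: the convergent 27/8 is closer to x than 64/19.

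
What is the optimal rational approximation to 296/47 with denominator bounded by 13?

Expand x = 296/47 as a continued fraction with the Euclidean algorithm:
  296 = 6*47 + 14, so a_0 = 6.
  47 = 3*14 + 5, so a_1 = 3.
  14 = 2*5 + 4, so a_2 = 2.
  5 = 1*4 + 1, so a_3 = 1.
  4 = 4*1 + 0, so a_4 = 4.
so x = [6; 3, 2, 1, 4].
Convergents (p_i = a_i*p_{i-1} + p_{i-2}, q_i = a_i*q_{i-1} + q_{i-2} with p_{-2}=0, p_{-1}=1, q_{-2}=1, q_{-1}=0), until the denominator exceeds 13:
  i=0: a_0=6, p_0 = 6*1 + 0 = 6, q_0 = 6*0 + 1 = 1.
  i=1: a_1=3, p_1 = 3*6 + 1 = 19, q_1 = 3*1 + 0 = 3.
  i=2: a_2=2, p_2 = 2*19 + 6 = 44, q_2 = 2*3 + 1 = 7.
  i=3: a_3=1, p_3 = 1*44 + 19 = 63, q_3 = 1*7 + 3 = 10.
  i=4: a_4=4, p_4 = 4*63 + 44 = 296, q_4 = 4*10 + 7 = 47.
q_4 = 47 > 13, so the last convergent with denominator <= 13 is p_3/q_3 = 63/10.
The closest fraction with denominator <= 13 is either p_3/q_3 or the intermediate fraction (k*p_3 + p_2)/(k*q_3 + q_2) with the largest k >= 1 whose denominator stays <= 13; these approach x as k grows, and every other convergent or intermediate fraction in range is farther away.
Largest k: floor((13 - q_2)/q_3) = floor((13 - 7)/10) = 0.
Since k = 0, no intermediate fraction beyond p_3/q_3 has denominator <= 13, so the convergent 63/10 is the closest (its error is |296*10 - 63*47|/(47*10) = 1/470).

63/10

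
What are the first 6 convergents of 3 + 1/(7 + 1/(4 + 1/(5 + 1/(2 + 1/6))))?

3/1, 22/7, 91/29, 477/152, 1045/333, 6747/2150

Using the convergent recurrence p_i = a_i*p_{i-1} + p_{i-2}, q_i = a_i*q_{i-1} + q_{i-2} with p_{-2}=0, p_{-1}=1, q_{-2}=1, q_{-1}=0:
  i=0: a_0=3, p_0 = 3*1 + 0 = 3, q_0 = 3*0 + 1 = 1.
  i=1: a_1=7, p_1 = 7*3 + 1 = 22, q_1 = 7*1 + 0 = 7.
  i=2: a_2=4, p_2 = 4*22 + 3 = 91, q_2 = 4*7 + 1 = 29.
  i=3: a_3=5, p_3 = 5*91 + 22 = 477, q_3 = 5*29 + 7 = 152.
  i=4: a_4=2, p_4 = 2*477 + 91 = 1045, q_4 = 2*152 + 29 = 333.
  i=5: a_5=6, p_5 = 6*1045 + 477 = 6747, q_5 = 6*333 + 152 = 2150.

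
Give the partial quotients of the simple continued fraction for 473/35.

[13; 1, 1, 17]

Run the Euclidean algorithm on 473 and 35; the successive quotients are the partial quotients a_0, a_1, ... (each step inverts the fractional part left over by the previous one):
  473 = 13*35 + 18, so a_0 = 13.
  35 = 1*18 + 17, so a_1 = 1.
  18 = 1*17 + 1, so a_2 = 1.
  17 = 17*1 + 0, so a_3 = 17.
The remainder reaches 0 after 4 divisions, so the expansion has 4 partial quotients, read off in order.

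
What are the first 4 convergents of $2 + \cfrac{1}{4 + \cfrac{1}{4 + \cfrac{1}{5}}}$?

2/1, 9/4, 38/17, 199/89

Using the convergent recurrence p_i = a_i*p_{i-1} + p_{i-2}, q_i = a_i*q_{i-1} + q_{i-2} with p_{-2}=0, p_{-1}=1, q_{-2}=1, q_{-1}=0:
  i=0: a_0=2, p_0 = 2*1 + 0 = 2, q_0 = 2*0 + 1 = 1.
  i=1: a_1=4, p_1 = 4*2 + 1 = 9, q_1 = 4*1 + 0 = 4.
  i=2: a_2=4, p_2 = 4*9 + 2 = 38, q_2 = 4*4 + 1 = 17.
  i=3: a_3=5, p_3 = 5*38 + 9 = 199, q_3 = 5*17 + 4 = 89.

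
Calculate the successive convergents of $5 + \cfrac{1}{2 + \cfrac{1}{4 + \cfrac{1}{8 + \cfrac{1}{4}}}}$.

Using the convergent recurrence p_i = a_i*p_{i-1} + p_{i-2}, q_i = a_i*q_{i-1} + q_{i-2} with p_{-2}=0, p_{-1}=1, q_{-2}=1, q_{-1}=0:
  i=0: a_0=5, p_0 = 5*1 + 0 = 5, q_0 = 5*0 + 1 = 1.
  i=1: a_1=2, p_1 = 2*5 + 1 = 11, q_1 = 2*1 + 0 = 2.
  i=2: a_2=4, p_2 = 4*11 + 5 = 49, q_2 = 4*2 + 1 = 9.
  i=3: a_3=8, p_3 = 8*49 + 11 = 403, q_3 = 8*9 + 2 = 74.
  i=4: a_4=4, p_4 = 4*403 + 49 = 1661, q_4 = 4*74 + 9 = 305.

5/1, 11/2, 49/9, 403/74, 1661/305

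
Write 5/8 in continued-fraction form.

[0; 1, 1, 1, 2]

Run the Euclidean algorithm on 5 and 8; the successive quotients are the partial quotients a_0, a_1, ... (each step inverts the fractional part left over by the previous one):
  5 = 0*8 + 5, so a_0 = 0.
  8 = 1*5 + 3, so a_1 = 1.
  5 = 1*3 + 2, so a_2 = 1.
  3 = 1*2 + 1, so a_3 = 1.
  2 = 2*1 + 0, so a_4 = 2.
The remainder reaches 0 after 5 divisions, so the expansion has 5 partial quotients, read off in order.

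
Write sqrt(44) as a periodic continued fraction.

[6; (1, 1, 1, 2, 1, 1, 1, 12)]

Write x_i = (sqrt(44) + m_i)/d_i with (m_0, d_0) = (0, 1). a_0 = floor(sqrt(44)) = 6, since 6^2 = 36 <= 44 < 49 = 7^2.
Iterate m_{i+1} = d_i*a_i - m_i, d_{i+1} = (44 - m_{i+1}^2)/d_i, a_{i+1} = floor((a_0 + m_{i+1})/d_{i+1}):
  m_1 = 1*6 - 0 = 6, d_1 = (44 - 6^2)/1 = 8/1 = 8, a_1 = floor((6 + 6)/8) = 1.
  m_2 = 8*1 - 6 = 2, d_2 = (44 - 2^2)/8 = 40/8 = 5, a_2 = floor((6 + 2)/5) = 1.
  m_3 = 5*1 - 2 = 3, d_3 = (44 - 3^2)/5 = 35/5 = 7, a_3 = floor((6 + 3)/7) = 1.
  m_4 = 7*1 - 3 = 4, d_4 = (44 - 4^2)/7 = 28/7 = 4, a_4 = floor((6 + 4)/4) = 2.
  m_5 = 4*2 - 4 = 4, d_5 = (44 - 4^2)/4 = 28/4 = 7, a_5 = floor((6 + 4)/7) = 1.
  m_6 = 7*1 - 4 = 3, d_6 = (44 - 3^2)/7 = 35/7 = 5, a_6 = floor((6 + 3)/5) = 1.
  m_7 = 5*1 - 3 = 2, d_7 = (44 - 2^2)/5 = 40/5 = 8, a_7 = floor((6 + 2)/8) = 1.
  m_8 = 8*1 - 2 = 6, d_8 = (44 - 6^2)/8 = 8/8 = 1, a_8 = floor((6 + 6)/1) = 12.
  m_9 = 1*12 - 6 = 6, d_9 = (44 - 6^2)/1 = 8/1 = 8: (m_9, d_9) = (m_1, d_1) = (6, 8), so from here the quotients repeat a_1, ..., a_8; the period length is 8.
Hence the expansion of sqrt(44) is a_0 = 6 followed by the repeating block 1, 1, 1, 2, 1, 1, 1, 12 (period 8).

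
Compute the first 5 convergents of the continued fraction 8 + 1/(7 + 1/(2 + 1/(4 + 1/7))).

Using the convergent recurrence p_i = a_i*p_{i-1} + p_{i-2}, q_i = a_i*q_{i-1} + q_{i-2} with p_{-2}=0, p_{-1}=1, q_{-2}=1, q_{-1}=0:
  i=0: a_0=8, p_0 = 8*1 + 0 = 8, q_0 = 8*0 + 1 = 1.
  i=1: a_1=7, p_1 = 7*8 + 1 = 57, q_1 = 7*1 + 0 = 7.
  i=2: a_2=2, p_2 = 2*57 + 8 = 122, q_2 = 2*7 + 1 = 15.
  i=3: a_3=4, p_3 = 4*122 + 57 = 545, q_3 = 4*15 + 7 = 67.
  i=4: a_4=7, p_4 = 7*545 + 122 = 3937, q_4 = 7*67 + 15 = 484.

8/1, 57/7, 122/15, 545/67, 3937/484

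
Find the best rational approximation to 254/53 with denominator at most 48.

Expand x = 254/53 as a continued fraction with the Euclidean algorithm:
  254 = 4*53 + 42, so a_0 = 4.
  53 = 1*42 + 11, so a_1 = 1.
  42 = 3*11 + 9, so a_2 = 3.
  11 = 1*9 + 2, so a_3 = 1.
  9 = 4*2 + 1, so a_4 = 4.
  2 = 2*1 + 0, so a_5 = 2.
so x = [4; 1, 3, 1, 4, 2].
Convergents (p_i = a_i*p_{i-1} + p_{i-2}, q_i = a_i*q_{i-1} + q_{i-2} with p_{-2}=0, p_{-1}=1, q_{-2}=1, q_{-1}=0), until the denominator exceeds 48:
  i=0: a_0=4, p_0 = 4*1 + 0 = 4, q_0 = 4*0 + 1 = 1.
  i=1: a_1=1, p_1 = 1*4 + 1 = 5, q_1 = 1*1 + 0 = 1.
  i=2: a_2=3, p_2 = 3*5 + 4 = 19, q_2 = 3*1 + 1 = 4.
  i=3: a_3=1, p_3 = 1*19 + 5 = 24, q_3 = 1*4 + 1 = 5.
  i=4: a_4=4, p_4 = 4*24 + 19 = 115, q_4 = 4*5 + 4 = 24.
  i=5: a_5=2, p_5 = 2*115 + 24 = 254, q_5 = 2*24 + 5 = 53.
q_5 = 53 > 48, so the last convergent with denominator <= 48 is p_4/q_4 = 115/24.
The closest fraction with denominator <= 48 is either p_4/q_4 or the intermediate fraction (k*p_4 + p_3)/(k*q_4 + q_3) with the largest k >= 1 whose denominator stays <= 48; these approach x as k grows, and every other convergent or intermediate fraction in range is farther away.
Largest k: floor((48 - q_3)/q_4) = floor((48 - 5)/24) = 1.
That gives (1*115 + 24)/(1*24 + 5) = 139/29.
Compare the errors: |x - 115/24| = |254*24 - 115*53|/(53*24) = 1/1272, and |x - 139/29| = |254*29 - 139*53|/(53*29) = 1/1537.
Cross-multiplying, 1*1272 = 1272 < 1537 = 1*1537, so 1/1537 is smaller: the intermediate fraction 139/29 is closer to x than 115/24.

139/29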